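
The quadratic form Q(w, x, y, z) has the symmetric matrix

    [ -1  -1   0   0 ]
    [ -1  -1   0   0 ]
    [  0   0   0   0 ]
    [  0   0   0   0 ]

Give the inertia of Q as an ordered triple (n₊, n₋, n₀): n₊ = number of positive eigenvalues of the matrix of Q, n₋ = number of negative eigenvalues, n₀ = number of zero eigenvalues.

(0, 1, 3)

Row-reducing A symmetrically gives the diagonal entries -1, 0, 0, 0.
So there are 1 negative, 3 zero pivots.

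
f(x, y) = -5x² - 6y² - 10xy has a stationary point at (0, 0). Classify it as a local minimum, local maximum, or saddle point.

The Hessian at the origin is H = [[-10, -10], [-10, -12]].
det H = -10·-12 − (-10)² = 20 > 0 and H[1,1] = -10 < 0, so H is negative definite.
Therefore the origin is a local maximum.

local maximum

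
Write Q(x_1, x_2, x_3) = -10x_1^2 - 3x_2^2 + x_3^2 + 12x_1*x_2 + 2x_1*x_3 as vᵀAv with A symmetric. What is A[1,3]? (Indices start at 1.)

1

The coefficient of x_1·x_3 in Q is 2. For a symmetric A this equals A[1,3] + A[3,1] = 2·A[1,3].
So A[1,3] = 2/2 = 1.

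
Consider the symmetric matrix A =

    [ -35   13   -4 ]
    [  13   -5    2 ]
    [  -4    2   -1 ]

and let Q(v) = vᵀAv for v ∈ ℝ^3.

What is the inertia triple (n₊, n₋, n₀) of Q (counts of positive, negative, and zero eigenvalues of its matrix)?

(1, 2, 0)

Applying the same elementary operations to the rows and columns of A produces a congruent diagonal matrix with entries -35, -6/35, 1.
That gives 1 positive, 2 negative pivots.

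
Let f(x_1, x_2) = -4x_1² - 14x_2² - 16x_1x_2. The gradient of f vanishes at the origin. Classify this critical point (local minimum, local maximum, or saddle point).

saddle point

The Hessian at the origin is H = [[-8, -16], [-16, -28]].
det H = -8·-28 − (-16)² = -32 < 0, so H is indefinite.
Therefore the origin is a saddle point.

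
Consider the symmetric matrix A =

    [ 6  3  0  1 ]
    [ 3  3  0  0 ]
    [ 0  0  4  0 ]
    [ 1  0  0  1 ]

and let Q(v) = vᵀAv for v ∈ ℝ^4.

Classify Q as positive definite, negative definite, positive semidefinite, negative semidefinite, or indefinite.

Leading principal minors: Δ_1 = 6, Δ_2 = 9, Δ_3 = 36, Δ_4 = 24.
All leading principal minors are positive, so by Sylvester's criterion Q is positive definite.

positive definite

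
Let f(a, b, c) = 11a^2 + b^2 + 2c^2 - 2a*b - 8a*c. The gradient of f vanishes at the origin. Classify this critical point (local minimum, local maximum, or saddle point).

The Hessian at the origin is H = [[22, -2, -8], [-2, 2, 0], [-8, 0, 4]].
An LDLᵀ factorisation of H has diagonal entries 22, 20/11, 4/5.
So there are 3 positive pivots.
H is positive definite, so the origin is a strict local minimum.

local minimum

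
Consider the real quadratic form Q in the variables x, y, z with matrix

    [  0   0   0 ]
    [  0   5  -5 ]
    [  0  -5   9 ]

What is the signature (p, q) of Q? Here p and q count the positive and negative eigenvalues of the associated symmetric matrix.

(2, 0)

Row-reducing A symmetrically gives the diagonal entries 0, 5, 4.
Counting signs: 2 positive, 1 zero.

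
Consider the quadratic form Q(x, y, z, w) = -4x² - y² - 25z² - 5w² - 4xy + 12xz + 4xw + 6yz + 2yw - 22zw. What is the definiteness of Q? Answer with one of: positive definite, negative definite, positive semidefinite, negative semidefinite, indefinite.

negative semidefinite

The associated matrix is A = [[-4, -2, 6, 2], [-2, -1, 3, 1], [6, 3, -25, -11], [2, 1, -11, -5]].
Congruent diagonalization of A (simultaneous row and column reduction) yields pivots -4, 0, -16, 0.
That gives 2 negative, 2 zero pivots.
Hence Q is negative semidefinite.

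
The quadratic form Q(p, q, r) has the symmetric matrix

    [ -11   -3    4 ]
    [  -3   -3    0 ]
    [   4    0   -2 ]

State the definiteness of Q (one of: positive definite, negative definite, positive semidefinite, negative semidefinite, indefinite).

Symmetric row and column elimination reduces A to a congruent diagonal form with pivots -11, -24/11, 0.
So there are 2 negative, 1 zero pivots.
Hence Q is negative semidefinite.

negative semidefinite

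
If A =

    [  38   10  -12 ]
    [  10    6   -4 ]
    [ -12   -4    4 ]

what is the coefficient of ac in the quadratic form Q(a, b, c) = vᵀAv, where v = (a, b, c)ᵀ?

The coefficient of ac is A[1,3] + A[3,1] = 2·(-12) = -24.

-24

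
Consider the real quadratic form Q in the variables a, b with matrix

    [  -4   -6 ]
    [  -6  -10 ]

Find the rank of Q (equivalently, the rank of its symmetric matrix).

2

Applying the same elementary operations to the rows and columns of A produces a congruent diagonal matrix with entries -4, -1.
That gives 2 negative pivots.
The rank is the number of nonzero pivots: 2.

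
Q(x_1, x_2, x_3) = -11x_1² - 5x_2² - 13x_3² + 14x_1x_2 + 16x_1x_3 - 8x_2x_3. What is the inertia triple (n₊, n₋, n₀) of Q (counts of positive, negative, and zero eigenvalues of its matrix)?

The symmetric matrix is A = [[-11, 7, 8], [7, -5, -4], [8, -4, -13]].
Applying the same elementary operations to the rows and columns of A produces a congruent diagonal matrix with entries -11, -6/11, -5.
That gives 3 negative pivots.

(0, 3, 0)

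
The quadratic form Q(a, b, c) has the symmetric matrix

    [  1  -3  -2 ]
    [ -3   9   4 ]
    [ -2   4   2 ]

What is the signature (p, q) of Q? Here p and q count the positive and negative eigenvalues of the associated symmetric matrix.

(2, 1)

By Sylvester's law of inertia any congruent diagonalization of A has 2 positive, 1 negative and 0 zero entries.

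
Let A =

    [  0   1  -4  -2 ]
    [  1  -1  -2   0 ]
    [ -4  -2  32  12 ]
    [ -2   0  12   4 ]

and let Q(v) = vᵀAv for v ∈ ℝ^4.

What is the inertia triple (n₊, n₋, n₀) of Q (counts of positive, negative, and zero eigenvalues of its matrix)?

By Sylvester's law of inertia any congruent diagonalization of A has 1 positive, 1 negative and 2 zero entries.

(1, 1, 2)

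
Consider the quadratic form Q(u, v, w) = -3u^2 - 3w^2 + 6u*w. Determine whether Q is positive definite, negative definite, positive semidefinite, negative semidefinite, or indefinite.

The associated matrix is A = [[-3, 0, 3], [0, 0, 0], [3, 0, -3]].
Symmetric row and column elimination reduces A to a congruent diagonal form with pivots -3, 0, 0.
So there are 1 negative, 2 zero pivots.
Hence Q is negative semidefinite.

negative semidefinite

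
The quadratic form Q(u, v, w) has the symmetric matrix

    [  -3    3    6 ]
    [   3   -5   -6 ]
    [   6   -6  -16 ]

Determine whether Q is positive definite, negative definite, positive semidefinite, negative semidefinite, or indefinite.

negative definite

Leading principal minors: Δ_1 = -3, Δ_2 = 6, Δ_3 = -24.
The signs alternate starting with Δ_1 < 0, so by Sylvester's criterion Q is negative definite.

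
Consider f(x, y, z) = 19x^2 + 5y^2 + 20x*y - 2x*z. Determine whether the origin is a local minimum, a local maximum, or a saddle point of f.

saddle point

The Hessian at the origin is H = [[38, 20, -2], [20, 10, 0], [-2, 0, 0]].
Row-reducing H symmetrically gives the diagonal entries 38, -10/19, 2.
Counting signs: 2 positive, 1 negative.
H is indefinite, so the origin is a saddle point.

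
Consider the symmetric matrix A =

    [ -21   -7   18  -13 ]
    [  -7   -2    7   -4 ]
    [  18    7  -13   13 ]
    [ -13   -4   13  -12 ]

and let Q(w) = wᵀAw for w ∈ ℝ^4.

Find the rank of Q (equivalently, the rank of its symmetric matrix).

Row-reducing A symmetrically gives the diagonal entries -21, 1/3, -4/7, -3.
So there are 1 positive, 3 negative pivots.
The rank is the number of nonzero pivots: 4.

4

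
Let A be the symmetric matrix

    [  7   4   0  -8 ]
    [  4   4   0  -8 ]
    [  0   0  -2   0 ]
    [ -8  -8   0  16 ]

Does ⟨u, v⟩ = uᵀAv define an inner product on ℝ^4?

Applying the same elementary operations to the rows and columns of A produces a congruent diagonal matrix with entries 7, 12/7, -2, 0.
Counting signs: 2 positive, 1 negative, 1 zero.
Hence Q is indefinite.
⟨·,·⟩ is an inner product exactly when A is positive definite.

no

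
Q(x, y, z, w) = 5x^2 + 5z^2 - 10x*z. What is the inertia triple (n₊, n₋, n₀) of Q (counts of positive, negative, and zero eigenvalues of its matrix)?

The associated matrix is A = [[5, 0, -5, 0], [0, 0, 0, 0], [-5, 0, 5, 0], [0, 0, 0, 0]].
Congruent diagonalization of A (simultaneous row and column reduction) yields pivots 5, 0, 0, 0.
Counting signs: 1 positive, 3 zero.

(1, 0, 3)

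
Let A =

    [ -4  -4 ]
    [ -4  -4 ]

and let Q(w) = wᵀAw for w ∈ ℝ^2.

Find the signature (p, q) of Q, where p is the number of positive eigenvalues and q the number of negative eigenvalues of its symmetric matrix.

Symmetric row and column elimination reduces A to a congruent diagonal form with pivots -4, 0.
Counting signs: 1 negative, 1 zero.

(0, 1)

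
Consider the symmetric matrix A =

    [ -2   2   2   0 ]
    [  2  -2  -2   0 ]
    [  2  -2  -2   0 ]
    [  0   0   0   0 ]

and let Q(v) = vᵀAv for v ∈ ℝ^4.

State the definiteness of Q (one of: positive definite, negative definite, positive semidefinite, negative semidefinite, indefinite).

Symmetric row and column elimination reduces A to a congruent diagonal form with pivots -2, 0, 0, 0.
So there are 1 negative, 3 zero pivots.
Hence Q is negative semidefinite.

negative semidefinite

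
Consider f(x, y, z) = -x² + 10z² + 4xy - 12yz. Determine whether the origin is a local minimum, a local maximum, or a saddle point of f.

saddle point

The Hessian at the origin is H = [[-2, 4, 0], [4, 0, -12], [0, -12, 20]].
Congruent diagonalization of H (simultaneous row and column reduction) yields pivots -2, 8, 2.
That gives 2 positive, 1 negative pivots.
H is indefinite, so the origin is a saddle point.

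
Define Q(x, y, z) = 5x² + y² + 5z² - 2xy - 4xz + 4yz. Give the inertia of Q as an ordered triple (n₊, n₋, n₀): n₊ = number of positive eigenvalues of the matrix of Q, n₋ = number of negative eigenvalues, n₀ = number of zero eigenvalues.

(3, 0, 0)

Write A = [[5, -1, -2], [-1, 1, 2], [-2, 2, 5]].
Row-reducing A symmetrically gives the diagonal entries 5, 4/5, 1.
Counting signs: 3 positive.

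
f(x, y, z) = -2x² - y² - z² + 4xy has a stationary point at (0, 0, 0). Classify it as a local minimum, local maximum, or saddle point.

The Hessian at the origin is H = [[-4, 4, 0], [4, -2, 0], [0, 0, -2]].
Congruent diagonalization of H (simultaneous row and column reduction) yields pivots -4, 2, -2.
That gives 1 positive, 2 negative pivots.
H is indefinite, so the origin is a saddle point.

saddle point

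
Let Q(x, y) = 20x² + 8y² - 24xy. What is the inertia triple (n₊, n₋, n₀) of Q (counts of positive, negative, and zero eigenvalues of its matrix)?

The associated matrix is A = [[20, -12], [-12, 8]].
Congruent diagonalization of A (simultaneous row and column reduction) yields pivots 20, 4/5.
Counting signs: 2 positive.

(2, 0, 0)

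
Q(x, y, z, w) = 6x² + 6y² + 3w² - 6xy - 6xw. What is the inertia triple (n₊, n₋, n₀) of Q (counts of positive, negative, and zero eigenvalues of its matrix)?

(3, 0, 1)

Write A = [[6, -3, 0, -3], [-3, 6, 0, 0], [0, 0, 0, 0], [-3, 0, 0, 3]].
Symmetric row and column elimination reduces A to a congruent diagonal form with pivots 6, 9/2, 0, 1.
That gives 3 positive, 1 zero pivots.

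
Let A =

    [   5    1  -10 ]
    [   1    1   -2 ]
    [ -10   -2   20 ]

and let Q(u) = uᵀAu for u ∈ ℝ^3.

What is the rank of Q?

2

Symmetric row and column elimination reduces A to a congruent diagonal form with pivots 5, 4/5, 0.
So there are 2 positive, 1 zero pivots.
The rank is the number of nonzero pivots: 2.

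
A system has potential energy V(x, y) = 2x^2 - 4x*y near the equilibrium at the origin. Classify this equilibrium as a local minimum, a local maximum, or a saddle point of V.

saddle point

The Hessian at the origin is H = [[4, -4], [-4, 0]].
det H = 4·0 − (-4)² = -16 < 0, so H is indefinite.
Therefore the origin is a saddle point.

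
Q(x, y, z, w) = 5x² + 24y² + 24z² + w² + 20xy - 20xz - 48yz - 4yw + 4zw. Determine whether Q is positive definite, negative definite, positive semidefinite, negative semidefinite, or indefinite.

positive semidefinite

Write A = [[5, 10, -10, 0], [10, 24, -24, -2], [-10, -24, 24, 2], [0, -2, 2, 1]].
Applying the same elementary operations to the rows and columns of A produces a congruent diagonal matrix with entries 5, 4, 0, 0.
That gives 2 positive, 2 zero pivots.
Hence Q is positive semidefinite.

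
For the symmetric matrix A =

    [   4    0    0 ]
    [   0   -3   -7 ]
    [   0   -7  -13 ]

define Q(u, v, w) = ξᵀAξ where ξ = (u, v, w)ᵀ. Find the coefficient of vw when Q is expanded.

-14

The coefficient of vw is A[2,3] + A[3,2] = 2·(-7) = -14.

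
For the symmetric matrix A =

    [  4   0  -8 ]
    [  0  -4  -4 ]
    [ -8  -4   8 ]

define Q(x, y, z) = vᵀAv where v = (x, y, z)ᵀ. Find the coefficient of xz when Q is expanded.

-16

The coefficient of xz is A[1,3] + A[3,1] = 2·(-8) = -16.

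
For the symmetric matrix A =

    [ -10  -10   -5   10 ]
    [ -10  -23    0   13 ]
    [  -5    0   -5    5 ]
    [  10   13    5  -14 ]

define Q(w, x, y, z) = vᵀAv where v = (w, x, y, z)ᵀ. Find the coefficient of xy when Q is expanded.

0

The coefficient of xy is A[2,3] + A[3,2] = 2·0 = 0.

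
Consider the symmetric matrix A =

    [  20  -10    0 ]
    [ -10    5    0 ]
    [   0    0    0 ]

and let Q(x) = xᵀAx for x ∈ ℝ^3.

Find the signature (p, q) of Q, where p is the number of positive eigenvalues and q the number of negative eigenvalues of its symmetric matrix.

(1, 0)

Applying the same elementary operations to the rows and columns of A produces a congruent diagonal matrix with entries 20, 0, 0.
That gives 1 positive, 2 zero pivots.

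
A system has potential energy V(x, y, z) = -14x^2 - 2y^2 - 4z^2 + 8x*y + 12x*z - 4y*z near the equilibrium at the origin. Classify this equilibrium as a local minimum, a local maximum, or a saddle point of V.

local maximum

The Hessian at the origin is H = [[-28, 8, 12], [8, -4, -4], [12, -4, -8]].
Symmetric row and column elimination reduces H to a congruent diagonal form with pivots -28, -12/7, -8/3.
Counting signs: 3 negative.
H is negative definite, so the origin is a strict local maximum.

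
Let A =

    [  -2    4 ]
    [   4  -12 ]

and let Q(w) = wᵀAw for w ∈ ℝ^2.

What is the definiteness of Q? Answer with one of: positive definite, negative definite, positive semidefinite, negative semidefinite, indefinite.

negative definite

Leading principal minors: Δ_1 = -2, Δ_2 = 8.
The signs alternate starting with Δ_1 < 0, so by Sylvester's criterion Q is negative definite.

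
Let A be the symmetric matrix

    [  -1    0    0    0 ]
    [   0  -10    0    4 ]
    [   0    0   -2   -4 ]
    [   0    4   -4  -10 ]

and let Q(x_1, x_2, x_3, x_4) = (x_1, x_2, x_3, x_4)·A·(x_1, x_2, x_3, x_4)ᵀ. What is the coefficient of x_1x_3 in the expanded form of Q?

The coefficient of x_1x_3 is A[1,3] + A[3,1] = 2·0 = 0.

0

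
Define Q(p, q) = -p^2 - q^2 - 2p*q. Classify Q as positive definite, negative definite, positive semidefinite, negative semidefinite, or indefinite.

negative semidefinite

Write A = [[-1, -1], [-1, -1]].
Symmetric row and column elimination reduces A to a congruent diagonal form with pivots -1, 0.
That gives 1 negative, 1 zero pivots.
Hence Q is negative semidefinite.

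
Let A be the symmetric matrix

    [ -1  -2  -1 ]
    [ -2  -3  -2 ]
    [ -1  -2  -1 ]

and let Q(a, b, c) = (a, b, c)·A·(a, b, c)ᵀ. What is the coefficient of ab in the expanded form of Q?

-4

The coefficient of ab is A[1,2] + A[2,1] = 2·(-2) = -4.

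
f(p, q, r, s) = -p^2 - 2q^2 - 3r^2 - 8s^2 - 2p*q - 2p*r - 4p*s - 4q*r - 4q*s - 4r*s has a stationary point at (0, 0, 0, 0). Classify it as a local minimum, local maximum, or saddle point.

local maximum

The Hessian at the origin is H = [[-2, -2, -2, -4], [-2, -4, -4, -4], [-2, -4, -6, -4], [-4, -4, -4, -16]].
Congruent diagonalization of H (simultaneous row and column reduction) yields pivots -2, -2, -2, -8.
Counting signs: 4 negative.
H is negative definite, so the origin is a strict local maximum.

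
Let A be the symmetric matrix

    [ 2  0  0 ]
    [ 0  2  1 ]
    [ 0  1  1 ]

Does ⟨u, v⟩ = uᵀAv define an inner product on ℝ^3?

Congruent diagonalization of A (simultaneous row and column reduction) yields pivots 2, 2, 1/2.
That gives 3 positive pivots.
Hence Q is positive definite.
⟨·,·⟩ is an inner product exactly when A is positive definite.

yes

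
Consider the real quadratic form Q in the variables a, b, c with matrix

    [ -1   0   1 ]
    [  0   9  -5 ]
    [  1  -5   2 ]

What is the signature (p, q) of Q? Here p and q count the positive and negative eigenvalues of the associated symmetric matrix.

Applying the same elementary operations to the rows and columns of A produces a congruent diagonal matrix with entries -1, 9, 2/9.
That gives 2 positive, 1 negative pivots.

(2, 1)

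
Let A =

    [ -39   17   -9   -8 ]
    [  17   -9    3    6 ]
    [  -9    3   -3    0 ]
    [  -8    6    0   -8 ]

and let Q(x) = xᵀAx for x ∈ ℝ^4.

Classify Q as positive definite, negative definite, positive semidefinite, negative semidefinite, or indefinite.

Leading principal minors: Δ_1 = -39, Δ_2 = 62, Δ_3 = -24, Δ_4 = 48.
The signs alternate starting with Δ_1 < 0, so by Sylvester's criterion Q is negative definite.

negative definite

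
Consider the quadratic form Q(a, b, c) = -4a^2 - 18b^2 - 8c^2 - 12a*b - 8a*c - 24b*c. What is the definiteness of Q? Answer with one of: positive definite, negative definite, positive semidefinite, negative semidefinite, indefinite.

The symmetric matrix is A = [[-4, -6, -4], [-6, -18, -12], [-4, -12, -8]].
Row-reducing A symmetrically gives the diagonal entries -4, -9, 0.
Counting signs: 2 negative, 1 zero.
Hence Q is negative semidefinite.

negative semidefinite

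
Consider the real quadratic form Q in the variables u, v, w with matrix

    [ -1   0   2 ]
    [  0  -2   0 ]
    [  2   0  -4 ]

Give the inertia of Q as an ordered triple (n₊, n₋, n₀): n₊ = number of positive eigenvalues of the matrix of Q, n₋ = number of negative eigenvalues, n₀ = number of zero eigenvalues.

Congruent diagonalization of A (simultaneous row and column reduction) yields pivots -1, -2, 0.
So there are 2 negative, 1 zero pivots.

(0, 2, 1)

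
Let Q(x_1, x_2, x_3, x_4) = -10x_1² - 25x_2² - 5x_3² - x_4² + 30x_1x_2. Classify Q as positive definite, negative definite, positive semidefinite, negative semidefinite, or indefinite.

negative definite

The symmetric matrix of Q is A = [[-10, 15, 0, 0], [15, -25, 0, 0], [0, 0, -5, 0], [0, 0, 0, -1]].
Leading principal minors: Δ_1 = -10, Δ_2 = 25, Δ_3 = -125, Δ_4 = 125.
The signs alternate starting with Δ_1 < 0, so by Sylvester's criterion Q is negative definite.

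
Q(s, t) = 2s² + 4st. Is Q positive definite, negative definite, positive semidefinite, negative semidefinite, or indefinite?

The associated matrix is A = [[2, 2], [2, 0]].
Applying the same elementary operations to the rows and columns of A produces a congruent diagonal matrix with entries 2, -2.
So there are 1 positive, 1 negative pivots.
Hence Q is indefinite.

indefinite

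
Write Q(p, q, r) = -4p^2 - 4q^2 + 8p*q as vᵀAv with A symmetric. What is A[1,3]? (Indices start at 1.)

The coefficient of p·r in Q is 0. For a symmetric A this equals A[1,3] + A[3,1] = 2·A[1,3].
So A[1,3] = 0/2 = 0.

0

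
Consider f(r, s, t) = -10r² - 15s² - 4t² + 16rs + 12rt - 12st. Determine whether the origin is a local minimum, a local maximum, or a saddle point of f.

local maximum

The Hessian at the origin is H = [[-20, 16, 12], [16, -30, -12], [12, -12, -8]].
Congruent diagonalization of H (simultaneous row and column reduction) yields pivots -20, -86/5, -20/43.
So there are 3 negative pivots.
H is negative definite, so the origin is a strict local maximum.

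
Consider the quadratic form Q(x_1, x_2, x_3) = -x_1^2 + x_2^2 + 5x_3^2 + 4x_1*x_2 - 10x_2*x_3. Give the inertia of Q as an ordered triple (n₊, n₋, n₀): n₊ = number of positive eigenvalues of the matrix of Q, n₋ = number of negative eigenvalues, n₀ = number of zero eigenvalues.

The symmetric matrix is A = [[-1, 2, 0], [2, 1, -5], [0, -5, 5]].
Applying the same elementary operations to the rows and columns of A produces a congruent diagonal matrix with entries -1, 5, 0.
That gives 1 positive, 1 negative, 1 zero pivots.

(1, 1, 1)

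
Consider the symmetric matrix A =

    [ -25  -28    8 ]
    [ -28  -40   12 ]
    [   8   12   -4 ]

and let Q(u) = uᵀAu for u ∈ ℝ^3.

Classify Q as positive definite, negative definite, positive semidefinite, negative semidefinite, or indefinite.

negative definite

Symmetric row and column elimination reduces A to a congruent diagonal form with pivots -25, -216/25, -10/27.
That gives 3 negative pivots.
Hence Q is negative definite.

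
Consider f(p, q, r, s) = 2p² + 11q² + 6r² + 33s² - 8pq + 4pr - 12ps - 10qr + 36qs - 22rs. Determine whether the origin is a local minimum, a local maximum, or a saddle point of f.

local minimum

The Hessian at the origin is H = [[4, -8, 4, -12], [-8, 22, -10, 36], [4, -10, 12, -22], [-12, 36, -22, 66]].
An LDLᵀ factorisation of H has diagonal entries 4, 6, 22/3, 12/11.
So there are 4 positive pivots.
H is positive definite, so the origin is a strict local minimum.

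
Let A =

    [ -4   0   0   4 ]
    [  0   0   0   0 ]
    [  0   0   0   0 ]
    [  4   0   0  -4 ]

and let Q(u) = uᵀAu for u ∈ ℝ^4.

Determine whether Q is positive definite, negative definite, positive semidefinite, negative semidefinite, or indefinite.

Symmetric row and column elimination reduces A to a congruent diagonal form with pivots -4, 0, 0, 0.
Counting signs: 1 negative, 3 zero.
Hence Q is negative semidefinite.

negative semidefinite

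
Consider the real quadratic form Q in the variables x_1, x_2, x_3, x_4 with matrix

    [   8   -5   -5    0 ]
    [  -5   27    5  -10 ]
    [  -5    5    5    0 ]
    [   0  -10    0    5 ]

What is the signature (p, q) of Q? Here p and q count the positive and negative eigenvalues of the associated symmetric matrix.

(4, 0)

Congruent diagonalization of A (simultaneous row and column reduction) yields pivots 8, 191/8, 330/191, 5/11.
So there are 4 positive pivots.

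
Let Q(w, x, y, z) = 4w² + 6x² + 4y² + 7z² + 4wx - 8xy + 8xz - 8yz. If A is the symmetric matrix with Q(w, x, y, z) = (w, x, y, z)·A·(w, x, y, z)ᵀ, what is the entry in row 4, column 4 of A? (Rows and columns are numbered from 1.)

The coefficient of z² in Q is 7, and that is exactly A[4,4].

7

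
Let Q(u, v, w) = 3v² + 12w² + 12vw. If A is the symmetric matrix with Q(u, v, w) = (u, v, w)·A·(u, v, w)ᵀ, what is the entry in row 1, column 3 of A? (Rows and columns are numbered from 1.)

0

The coefficient of u·w in Q is 0. For a symmetric A this equals A[1,3] + A[3,1] = 2·A[1,3].
So A[1,3] = 0/2 = 0.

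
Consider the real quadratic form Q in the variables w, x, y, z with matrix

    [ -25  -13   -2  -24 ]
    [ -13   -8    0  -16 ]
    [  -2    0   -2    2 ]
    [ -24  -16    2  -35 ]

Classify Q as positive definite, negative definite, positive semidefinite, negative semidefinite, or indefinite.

negative definite

Leading principal minors: Δ_1 = -25, Δ_2 = 31, Δ_3 = -30, Δ_4 = 30.
The signs alternate starting with Δ_1 < 0, so by Sylvester's criterion Q is negative definite.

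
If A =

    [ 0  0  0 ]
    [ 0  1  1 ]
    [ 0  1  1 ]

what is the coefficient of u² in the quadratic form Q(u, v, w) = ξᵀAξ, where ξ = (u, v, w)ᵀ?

The coefficient of u² is the diagonal entry A[1,1] = 0.

0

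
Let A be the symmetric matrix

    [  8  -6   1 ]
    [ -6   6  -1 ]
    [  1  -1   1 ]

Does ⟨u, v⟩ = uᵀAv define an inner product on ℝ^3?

Applying the same elementary operations to the rows and columns of A produces a congruent diagonal matrix with entries 8, 3/2, 5/6.
That gives 3 positive pivots.
Hence Q is positive definite.
⟨·,·⟩ is an inner product exactly when A is positive definite.

yes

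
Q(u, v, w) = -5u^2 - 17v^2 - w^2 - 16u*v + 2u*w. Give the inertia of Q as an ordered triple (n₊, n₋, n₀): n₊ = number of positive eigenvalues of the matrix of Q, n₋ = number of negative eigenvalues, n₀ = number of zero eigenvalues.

Write A = [[-5, -8, 1], [-8, -17, 0], [1, 0, -1]].
Symmetric row and column elimination reduces A to a congruent diagonal form with pivots -5, -21/5, -4/21.
So there are 3 negative pivots.

(0, 3, 0)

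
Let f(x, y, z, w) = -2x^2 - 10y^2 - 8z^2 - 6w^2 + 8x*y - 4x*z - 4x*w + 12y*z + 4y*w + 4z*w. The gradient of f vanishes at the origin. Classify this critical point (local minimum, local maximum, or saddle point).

The Hessian at the origin is H = [[-4, 8, -4, -4], [8, -20, 12, 4], [-4, 12, -16, 4], [-4, 4, 4, -12]].
Applying the same elementary operations to the rows and columns of H produces a congruent diagonal matrix with entries -4, -4, -8, -2.
Counting signs: 4 negative.
H is negative definite, so the origin is a strict local maximum.

local maximum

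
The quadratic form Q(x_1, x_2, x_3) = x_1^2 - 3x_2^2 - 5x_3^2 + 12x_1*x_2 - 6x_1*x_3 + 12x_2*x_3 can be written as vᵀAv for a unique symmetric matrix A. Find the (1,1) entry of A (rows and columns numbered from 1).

The coefficient of x_1^2 in Q is 1, and that is exactly A[1,1].

1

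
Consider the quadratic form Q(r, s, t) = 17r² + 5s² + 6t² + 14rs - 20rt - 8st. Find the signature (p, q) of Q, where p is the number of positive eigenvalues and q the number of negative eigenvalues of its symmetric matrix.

(3, 0)

The symmetric matrix is A = [[17, 7, -10], [7, 5, -4], [-10, -4, 6]].
Congruent diagonalization of A (simultaneous row and column reduction) yields pivots 17, 36/17, 1/9.
Counting signs: 3 positive.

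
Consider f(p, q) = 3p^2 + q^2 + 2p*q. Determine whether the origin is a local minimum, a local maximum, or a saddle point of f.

local minimum

The Hessian at the origin is H = [[6, 2], [2, 2]].
det H = 6·2 − (2)² = 8 > 0 and H[1,1] = 6 > 0, so H is positive definite.
Therefore the origin is a local minimum.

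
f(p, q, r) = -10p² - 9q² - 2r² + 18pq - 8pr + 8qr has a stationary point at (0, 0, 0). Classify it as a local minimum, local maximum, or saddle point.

The Hessian at the origin is H = [[-20, 18, -8], [18, -18, 8], [-8, 8, -4]].
An LDLᵀ factorisation of H has diagonal entries -20, -9/5, -4/9.
That gives 3 negative pivots.
H is negative definite, so the origin is a strict local maximum.

local maximum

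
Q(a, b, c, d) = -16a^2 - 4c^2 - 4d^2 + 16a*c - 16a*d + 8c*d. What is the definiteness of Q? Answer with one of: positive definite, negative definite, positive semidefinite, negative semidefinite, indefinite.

negative semidefinite

The symmetric matrix is A = [[-16, 0, 8, -8], [0, 0, 0, 0], [8, 0, -4, 4], [-8, 0, 4, -4]].
Applying the same elementary operations to the rows and columns of A produces a congruent diagonal matrix with entries -16, 0, 0, 0.
Counting signs: 1 negative, 3 zero.
Hence Q is negative semidefinite.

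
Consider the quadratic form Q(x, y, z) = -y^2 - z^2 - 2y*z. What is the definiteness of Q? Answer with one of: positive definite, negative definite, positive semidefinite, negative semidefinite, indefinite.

The associated matrix is A = [[0, 0, 0], [0, -1, -1], [0, -1, -1]].
Congruent diagonalization of A (simultaneous row and column reduction) yields pivots 0, -1, 0.
Counting signs: 1 negative, 2 zero.
Hence Q is negative semidefinite.

negative semidefinite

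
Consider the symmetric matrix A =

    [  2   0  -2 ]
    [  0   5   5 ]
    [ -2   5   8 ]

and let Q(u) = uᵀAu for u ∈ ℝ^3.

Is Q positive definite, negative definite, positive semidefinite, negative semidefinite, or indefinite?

Leading principal minors: Δ_1 = 2, Δ_2 = 10, Δ_3 = 10.
All leading principal minors are positive, so by Sylvester's criterion Q is positive definite.

positive definite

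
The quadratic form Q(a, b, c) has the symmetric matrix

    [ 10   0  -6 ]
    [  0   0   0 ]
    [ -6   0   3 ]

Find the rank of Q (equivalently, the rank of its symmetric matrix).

Congruent diagonalization of A (simultaneous row and column reduction) yields pivots 10, 0, -3/5.
That gives 1 positive, 1 negative, 1 zero pivots.
The rank is the number of nonzero pivots: 2.

2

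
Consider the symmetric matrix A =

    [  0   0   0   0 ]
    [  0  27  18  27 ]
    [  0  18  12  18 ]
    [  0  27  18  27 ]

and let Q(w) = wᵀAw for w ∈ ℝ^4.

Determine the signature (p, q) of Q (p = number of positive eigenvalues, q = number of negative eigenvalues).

Row-reducing A symmetrically gives the diagonal entries 0, 27, 0, 0.
So there are 1 positive, 3 zero pivots.

(1, 0)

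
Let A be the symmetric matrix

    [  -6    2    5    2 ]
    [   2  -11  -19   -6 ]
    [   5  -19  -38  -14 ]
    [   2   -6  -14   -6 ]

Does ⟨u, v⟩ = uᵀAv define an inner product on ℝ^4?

no

Leading principal minors: Δ_1 = -6, Δ_2 = 62, Δ_3 = -295, Δ_4 = 50.
The signs alternate starting with Δ_1 < 0, so by Sylvester's criterion Q is negative definite.
⟨·,·⟩ is an inner product exactly when A is positive definite.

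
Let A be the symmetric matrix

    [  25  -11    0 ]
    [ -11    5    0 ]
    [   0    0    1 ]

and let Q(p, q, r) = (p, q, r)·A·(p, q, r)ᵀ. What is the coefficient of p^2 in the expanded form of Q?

25

The coefficient of p^2 is the diagonal entry A[1,1] = 25.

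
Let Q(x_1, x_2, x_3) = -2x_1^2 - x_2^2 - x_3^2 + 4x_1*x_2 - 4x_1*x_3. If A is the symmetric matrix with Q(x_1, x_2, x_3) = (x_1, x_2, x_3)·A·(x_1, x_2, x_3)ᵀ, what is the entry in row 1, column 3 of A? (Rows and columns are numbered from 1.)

-2

The coefficient of x_1·x_3 in Q is -4. For a symmetric A this equals A[1,3] + A[3,1] = 2·A[1,3].
So A[1,3] = -4/2 = -2.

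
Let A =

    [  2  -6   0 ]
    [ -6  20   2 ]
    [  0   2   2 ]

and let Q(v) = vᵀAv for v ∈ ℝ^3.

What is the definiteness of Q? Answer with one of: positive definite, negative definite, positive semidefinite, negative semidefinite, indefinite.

Row-reducing A symmetrically gives the diagonal entries 2, 2, 0.
Counting signs: 2 positive, 1 zero.
Hence Q is positive semidefinite.

positive semidefinite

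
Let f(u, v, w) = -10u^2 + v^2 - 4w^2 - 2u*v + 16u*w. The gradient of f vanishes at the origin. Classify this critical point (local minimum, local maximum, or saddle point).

The Hessian at the origin is H = [[-20, -2, 16], [-2, 2, 0], [16, 0, -8]].
Congruent diagonalization of H (simultaneous row and column reduction) yields pivots -20, 11/5, 40/11.
Counting signs: 2 positive, 1 negative.
H is indefinite, so the origin is a saddle point.

saddle point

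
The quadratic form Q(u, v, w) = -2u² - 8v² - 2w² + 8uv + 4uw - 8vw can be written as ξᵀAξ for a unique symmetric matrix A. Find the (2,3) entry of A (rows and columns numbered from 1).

The coefficient of v·w in Q is -8. For a symmetric A this equals A[2,3] + A[3,2] = 2·A[2,3].
So A[2,3] = -8/2 = -4.

-4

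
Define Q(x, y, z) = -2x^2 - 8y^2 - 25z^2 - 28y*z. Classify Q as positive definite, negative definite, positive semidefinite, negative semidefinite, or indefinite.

The symmetric matrix of Q is A = [[-2, 0, 0], [0, -8, -14], [0, -14, -25]].
Leading principal minors: Δ_1 = -2, Δ_2 = 16, Δ_3 = -8.
The signs alternate starting with Δ_1 < 0, so by Sylvester's criterion Q is negative definite.

negative definite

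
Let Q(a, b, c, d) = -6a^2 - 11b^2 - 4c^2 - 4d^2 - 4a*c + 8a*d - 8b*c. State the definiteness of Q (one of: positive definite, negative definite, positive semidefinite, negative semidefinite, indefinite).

Write A = [[-6, 0, -2, 4], [0, -11, -4, 0], [-2, -4, -4, 0], [4, 0, 0, -4]].
Applying the same elementary operations to the rows and columns of A produces a congruent diagonal matrix with entries -6, -11, -62/33, -12/31.
That gives 4 negative pivots.
Hence Q is negative definite.

negative definite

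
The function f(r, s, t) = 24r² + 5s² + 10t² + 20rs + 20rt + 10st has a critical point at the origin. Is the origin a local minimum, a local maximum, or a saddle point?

local minimum

The Hessian at the origin is H = [[48, 20, 20], [20, 10, 10], [20, 10, 20]].
An LDLᵀ factorisation of H has diagonal entries 48, 5/3, 10.
So there are 3 positive pivots.
H is positive definite, so the origin is a strict local minimum.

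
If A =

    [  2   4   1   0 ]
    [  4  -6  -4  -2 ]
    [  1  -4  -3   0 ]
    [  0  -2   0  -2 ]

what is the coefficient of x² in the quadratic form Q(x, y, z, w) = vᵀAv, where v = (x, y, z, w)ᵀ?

2

The coefficient of x² is the diagonal entry A[1,1] = 2.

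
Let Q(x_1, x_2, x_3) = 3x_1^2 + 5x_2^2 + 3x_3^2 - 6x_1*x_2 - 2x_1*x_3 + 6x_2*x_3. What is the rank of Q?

3

The associated matrix is A = [[3, -3, -1], [-3, 5, 3], [-1, 3, 3]].
Symmetric row and column elimination reduces A to a congruent diagonal form with pivots 3, 2, 2/3.
That gives 3 positive pivots.
The rank is the number of nonzero pivots: 3.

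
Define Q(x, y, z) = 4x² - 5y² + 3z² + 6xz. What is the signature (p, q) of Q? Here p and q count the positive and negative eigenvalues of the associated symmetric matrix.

The associated matrix is A = [[4, 0, 3], [0, -5, 0], [3, 0, 3]].
An LDLᵀ factorisation of A has diagonal entries 4, -5, 3/4.
So there are 2 positive, 1 negative pivots.

(2, 1)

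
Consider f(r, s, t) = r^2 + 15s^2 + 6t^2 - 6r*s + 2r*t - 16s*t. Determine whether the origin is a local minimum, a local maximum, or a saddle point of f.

local minimum

The Hessian at the origin is H = [[2, -6, 2], [-6, 30, -16], [2, -16, 12]].
Congruent diagonalization of H (simultaneous row and column reduction) yields pivots 2, 12, 5/3.
That gives 3 positive pivots.
H is positive definite, so the origin is a strict local minimum.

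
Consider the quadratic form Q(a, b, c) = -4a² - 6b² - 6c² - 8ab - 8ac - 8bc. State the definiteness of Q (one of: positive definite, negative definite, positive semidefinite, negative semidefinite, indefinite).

negative definite

Write A = [[-4, -4, -4], [-4, -6, -4], [-4, -4, -6]].
Congruent diagonalization of A (simultaneous row and column reduction) yields pivots -4, -2, -2.
Counting signs: 3 negative.
Hence Q is negative definite.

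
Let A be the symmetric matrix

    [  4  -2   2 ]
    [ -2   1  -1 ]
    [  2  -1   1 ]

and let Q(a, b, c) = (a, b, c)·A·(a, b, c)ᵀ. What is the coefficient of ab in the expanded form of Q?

The coefficient of ab is A[1,2] + A[2,1] = 2·(-2) = -4.

-4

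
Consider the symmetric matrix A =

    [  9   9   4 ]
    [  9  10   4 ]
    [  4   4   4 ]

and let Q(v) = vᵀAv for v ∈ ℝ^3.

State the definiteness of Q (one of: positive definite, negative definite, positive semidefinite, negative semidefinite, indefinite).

positive definite

Leading principal minors: Δ_1 = 9, Δ_2 = 9, Δ_3 = 20.
All leading principal minors are positive, so by Sylvester's criterion Q is positive definite.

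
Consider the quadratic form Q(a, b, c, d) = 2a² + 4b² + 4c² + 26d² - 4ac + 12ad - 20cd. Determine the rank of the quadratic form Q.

3

The associated matrix is A = [[2, 0, -2, 6], [0, 4, 0, 0], [-2, 0, 4, -10], [6, 0, -10, 26]].
Symmetric row and column elimination reduces A to a congruent diagonal form with pivots 2, 4, 2, 0.
So there are 3 positive, 1 zero pivots.
The rank is the number of nonzero pivots: 3.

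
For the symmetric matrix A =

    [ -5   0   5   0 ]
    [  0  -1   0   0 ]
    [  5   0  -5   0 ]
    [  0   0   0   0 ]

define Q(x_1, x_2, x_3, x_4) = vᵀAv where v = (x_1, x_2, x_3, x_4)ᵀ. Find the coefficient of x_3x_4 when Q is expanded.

The coefficient of x_3x_4 is A[3,4] + A[4,3] = 2·0 = 0.

0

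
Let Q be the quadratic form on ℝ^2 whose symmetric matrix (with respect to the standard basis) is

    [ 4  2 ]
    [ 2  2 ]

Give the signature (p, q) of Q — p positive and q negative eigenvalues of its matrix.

Symmetric row and column elimination reduces A to a congruent diagonal form with pivots 4, 1.
So there are 2 positive pivots.

(2, 0)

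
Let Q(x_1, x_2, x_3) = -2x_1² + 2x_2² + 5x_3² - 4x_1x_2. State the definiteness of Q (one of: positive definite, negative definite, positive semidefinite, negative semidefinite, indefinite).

Write A = [[-2, -2, 0], [-2, 2, 0], [0, 0, 5]].
Congruent diagonalization of A (simultaneous row and column reduction) yields pivots -2, 4, 5.
Counting signs: 2 positive, 1 negative.
Hence Q is indefinite.

indefinite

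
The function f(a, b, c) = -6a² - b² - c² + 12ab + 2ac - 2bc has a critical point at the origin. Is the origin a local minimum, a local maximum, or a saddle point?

The Hessian at the origin is H = [[-12, 12, 2], [12, -2, -2], [2, -2, -2]].
Applying the same elementary operations to the rows and columns of H produces a congruent diagonal matrix with entries -12, 10, -5/3.
That gives 1 positive, 2 negative pivots.
H is indefinite, so the origin is a saddle point.

saddle point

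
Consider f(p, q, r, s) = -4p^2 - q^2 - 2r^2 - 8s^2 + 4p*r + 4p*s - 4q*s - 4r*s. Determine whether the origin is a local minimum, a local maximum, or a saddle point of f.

The Hessian at the origin is H = [[-8, 0, 4, 4], [0, -2, 0, -4], [4, 0, -4, -4], [4, -4, -4, -16]].
Congruent diagonalization of H (simultaneous row and column reduction) yields pivots -8, -2, -2, -4.
That gives 4 negative pivots.
H is negative definite, so the origin is a strict local maximum.

local maximum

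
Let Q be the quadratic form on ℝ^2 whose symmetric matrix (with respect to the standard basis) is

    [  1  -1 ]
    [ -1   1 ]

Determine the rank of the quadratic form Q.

Row-reducing A symmetrically gives the diagonal entries 1, 0.
That gives 1 positive, 1 zero pivots.
The rank is the number of nonzero pivots: 1.

1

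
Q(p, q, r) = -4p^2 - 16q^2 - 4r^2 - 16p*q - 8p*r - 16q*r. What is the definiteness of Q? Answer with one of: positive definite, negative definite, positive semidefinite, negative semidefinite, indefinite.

The symmetric matrix is A = [[-4, -8, -4], [-8, -16, -8], [-4, -8, -4]].
Row-reducing A symmetrically gives the diagonal entries -4, 0, 0.
Counting signs: 1 negative, 2 zero.
Hence Q is negative semidefinite.

negative semidefinite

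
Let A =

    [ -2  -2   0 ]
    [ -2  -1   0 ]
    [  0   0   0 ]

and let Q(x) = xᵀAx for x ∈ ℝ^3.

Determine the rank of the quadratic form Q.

Applying the same elementary operations to the rows and columns of A produces a congruent diagonal matrix with entries -2, 1, 0.
That gives 1 positive, 1 negative, 1 zero pivots.
The rank is the number of nonzero pivots: 2.

2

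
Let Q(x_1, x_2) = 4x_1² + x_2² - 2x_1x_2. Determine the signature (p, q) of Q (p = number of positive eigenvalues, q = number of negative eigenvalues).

The associated matrix is A = [[4, -1], [-1, 1]].
Symmetric row and column elimination reduces A to a congruent diagonal form with pivots 4, 3/4.
Counting signs: 2 positive.

(2, 0)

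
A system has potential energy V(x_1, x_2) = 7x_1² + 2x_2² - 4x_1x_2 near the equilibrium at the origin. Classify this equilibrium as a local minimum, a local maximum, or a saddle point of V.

The Hessian at the origin is H = [[14, -4], [-4, 4]].
det H = 14·4 − (-4)² = 40 > 0 and H[1,1] = 14 > 0, so H is positive definite.
Therefore the origin is a local minimum.

local minimum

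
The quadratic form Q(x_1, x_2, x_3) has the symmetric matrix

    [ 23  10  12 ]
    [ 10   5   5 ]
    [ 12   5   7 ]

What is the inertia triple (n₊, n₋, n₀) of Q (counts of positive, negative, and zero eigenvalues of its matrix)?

(3, 0, 0)

Row-reducing A symmetrically gives the diagonal entries 23, 15/23, 2/3.
That gives 3 positive pivots.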